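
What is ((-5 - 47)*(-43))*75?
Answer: 167700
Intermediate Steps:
((-5 - 47)*(-43))*75 = -52*(-43)*75 = 2236*75 = 167700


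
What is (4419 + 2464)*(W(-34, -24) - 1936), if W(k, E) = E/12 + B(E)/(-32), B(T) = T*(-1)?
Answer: -53377665/4 ≈ -1.3344e+7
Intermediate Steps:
B(T) = -T
W(k, E) = 11*E/96 (W(k, E) = E/12 - E/(-32) = E*(1/12) - E*(-1/32) = E/12 + E/32 = 11*E/96)
(4419 + 2464)*(W(-34, -24) - 1936) = (4419 + 2464)*((11/96)*(-24) - 1936) = 6883*(-11/4 - 1936) = 6883*(-7755/4) = -53377665/4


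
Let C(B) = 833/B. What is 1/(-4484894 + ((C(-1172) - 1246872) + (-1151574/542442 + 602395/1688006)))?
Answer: -89428029247012/512580758982792256359 ≈ -1.7447e-7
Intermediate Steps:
1/(-4484894 + ((C(-1172) - 1246872) + (-1151574/542442 + 602395/1688006))) = 1/(-4484894 + ((833/(-1172) - 1246872) + (-1151574/542442 + 602395/1688006))) = 1/(-4484894 + ((833*(-1/1172) - 1246872) + (-1151574*1/542442 + 602395*(1/1688006)))) = 1/(-4484894 + ((-833/1172 - 1246872) + (-191929/90407 + 602395/1688006))) = 1/(-4484894 + (-1461334817/1172 - 269516578809/152607558442)) = 1/(-4484894 - 111505527181043619631/89428029247012) = 1/(-512580758982792256359/89428029247012) = -89428029247012/512580758982792256359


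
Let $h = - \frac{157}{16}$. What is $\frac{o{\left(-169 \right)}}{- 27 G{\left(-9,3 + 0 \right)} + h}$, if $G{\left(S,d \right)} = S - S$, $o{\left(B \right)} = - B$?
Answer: $- \frac{2704}{157} \approx -17.223$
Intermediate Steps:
$h = - \frac{157}{16}$ ($h = \left(-157\right) \frac{1}{16} = - \frac{157}{16} \approx -9.8125$)
$G{\left(S,d \right)} = 0$
$\frac{o{\left(-169 \right)}}{- 27 G{\left(-9,3 + 0 \right)} + h} = \frac{\left(-1\right) \left(-169\right)}{\left(-27\right) 0 - \frac{157}{16}} = \frac{169}{0 - \frac{157}{16}} = \frac{169}{- \frac{157}{16}} = 169 \left(- \frac{16}{157}\right) = - \frac{2704}{157}$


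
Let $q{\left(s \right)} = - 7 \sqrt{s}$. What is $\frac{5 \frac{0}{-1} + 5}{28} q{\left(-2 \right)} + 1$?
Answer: $1 - \frac{5 i \sqrt{2}}{4} \approx 1.0 - 1.7678 i$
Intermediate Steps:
$\frac{5 \frac{0}{-1} + 5}{28} q{\left(-2 \right)} + 1 = \frac{5 \frac{0}{-1} + 5}{28} \left(- 7 \sqrt{-2}\right) + 1 = \left(5 \cdot 0 \left(-1\right) + 5\right) \frac{1}{28} \left(- 7 i \sqrt{2}\right) + 1 = \left(5 \cdot 0 + 5\right) \frac{1}{28} \left(- 7 i \sqrt{2}\right) + 1 = \left(0 + 5\right) \frac{1}{28} \left(- 7 i \sqrt{2}\right) + 1 = 5 \cdot \frac{1}{28} \left(- 7 i \sqrt{2}\right) + 1 = \frac{5 \left(- 7 i \sqrt{2}\right)}{28} + 1 = - \frac{5 i \sqrt{2}}{4} + 1 = 1 - \frac{5 i \sqrt{2}}{4}$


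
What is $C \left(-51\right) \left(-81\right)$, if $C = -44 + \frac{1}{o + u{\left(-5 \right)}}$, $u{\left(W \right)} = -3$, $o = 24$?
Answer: $- \frac{1270971}{7} \approx -1.8157 \cdot 10^{5}$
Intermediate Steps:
$C = - \frac{923}{21}$ ($C = -44 + \frac{1}{24 - 3} = -44 + \frac{1}{21} = - \frac{923}{21} \approx -43.952$)
$C \left(-51\right) \left(-81\right) = \left(- \frac{923}{21}\right) \left(-51\right) \left(-81\right) = \frac{15691}{7} \left(-81\right) = - \frac{1270971}{7}$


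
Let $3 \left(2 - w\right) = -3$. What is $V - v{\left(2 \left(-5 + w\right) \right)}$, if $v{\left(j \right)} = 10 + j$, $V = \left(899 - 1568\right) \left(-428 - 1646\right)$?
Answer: $1387500$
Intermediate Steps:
$w = 3$ ($w = 2 - -1 = 2 + 1 = 3$)
$V = 1387506$ ($V = \left(-669\right) \left(-2074\right) = 1387506$)
$V - v{\left(2 \left(-5 + w\right) \right)} = 1387506 - \left(10 + 2 \left(-5 + 3\right)\right) = 1387506 - \left(10 + 2 \left(-2\right)\right) = 1387506 - \left(10 - 4\right) = 1387506 - 6 = 1387500$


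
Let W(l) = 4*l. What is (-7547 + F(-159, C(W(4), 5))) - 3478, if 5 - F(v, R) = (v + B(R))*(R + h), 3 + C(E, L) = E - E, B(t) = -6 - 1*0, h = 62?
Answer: -1285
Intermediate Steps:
B(t) = -6 (B(t) = -6 + 0 = -6)
C(E, L) = -3 (C(E, L) = -3 + (E - E) = -3 + 0 = -3)
F(v, R) = 5 - (-6 + v)*(62 + R) (F(v, R) = 5 - (v - 6)*(R + 62) = 5 - (-6 + v)*(62 + R))
(-7547 + F(-159, C(W(4), 5))) - 3478 = (-7547 + (377 - 62*(-159) + 6*(-3) - 1*(-3)*(-159))) - 3478 = (-7547 + (377 + 9858 - 18 - 477)) - 3478 = (-7547 + 9740) - 3478 = 2193 - 3478 = -1285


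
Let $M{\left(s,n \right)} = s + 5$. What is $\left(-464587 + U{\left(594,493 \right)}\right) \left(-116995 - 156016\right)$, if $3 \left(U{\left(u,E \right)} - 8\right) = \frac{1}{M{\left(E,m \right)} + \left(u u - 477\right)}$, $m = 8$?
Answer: $\frac{134264040542406688}{1058571} \approx 1.2684 \cdot 10^{11}$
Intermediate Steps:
$M{\left(s,n \right)} = 5 + s$
$U{\left(u,E \right)} = 8 + \frac{1}{3 \left(-472 + E + u^{2}\right)}$ ($U{\left(u,E \right)} = 8 + \frac{1}{3 \left(\left(5 + E\right) + \left(u u - 477\right)\right)} = 8 + \frac{1}{3 \left(\left(5 + E\right) + \left(u^{2} - 477\right)\right)} = 8 + \frac{1}{3 \left(\left(5 + E\right) + \left(-477 + u^{2}\right)\right)} = 8 + \frac{1}{3 \left(-472 + E + u^{2}\right)}$)
$\left(-464587 + U{\left(594,493 \right)}\right) \left(-116995 - 156016\right) = \left(-464587 + \frac{- \frac{11327}{3} + 8 \cdot 493 + 8 \cdot 594^{2}}{-472 + 493 + 594^{2}}\right) \left(-116995 - 156016\right) = \left(-464587 + \frac{- \frac{11327}{3} + 3944 + 8 \cdot 352836}{-472 + 493 + 352836}\right) \left(-273011\right) = \left(-464587 + \frac{- \frac{11327}{3} + 3944 + 2822688}{352857}\right) \left(-273011\right) = \left(-464587 + \frac{1}{352857} \cdot \frac{8468569}{3}\right) \left(-273011\right) = \left(-464587 + \frac{8468569}{1058571}\right) \left(-273011\right) = \left(- \frac{491789856608}{1058571}\right) \left(-273011\right) = \frac{134264040542406688}{1058571}$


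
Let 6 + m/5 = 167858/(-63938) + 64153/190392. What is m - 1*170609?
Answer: -1038688120815427/6086641848 ≈ -1.7065e+5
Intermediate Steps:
m = -252241769995/6086641848 (m = -30 + 5*(167858/(-63938) + 64153/190392) = -30 + 5*(167858*(-1/63938) + 64153*(1/190392)) = -30 + 5*(-83929/31969 + 64153/190392) = -30 + 5*(-13928502911/6086641848) = -30 - 69642514555/6086641848 = -252241769995/6086641848 ≈ -41.442)
m - 1*170609 = -252241769995/6086641848 - 1*170609 = -252241769995/6086641848 - 170609 = -1038688120815427/6086641848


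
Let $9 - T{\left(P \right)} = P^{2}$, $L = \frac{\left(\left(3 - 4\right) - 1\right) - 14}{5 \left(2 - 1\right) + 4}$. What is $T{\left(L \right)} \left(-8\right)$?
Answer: $- \frac{3784}{81} \approx -46.716$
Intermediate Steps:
$L = - \frac{16}{9}$ ($L = \frac{\left(-1 - 1\right) - 14}{5 \left(2 - 1\right) + 4} = \frac{-2 - 14}{5 \cdot 1 + 4} = - \frac{16}{5 + 4} = - \frac{16}{9} \approx -1.7778$)
$T{\left(P \right)} = 9 - P^{2}$
$T{\left(L \right)} \left(-8\right) = \left(9 - \left(- \frac{16}{9}\right)^{2}\right) \left(-8\right) = \left(9 - \frac{256}{81}\right) \left(-8\right) = \frac{473}{81} \left(-8\right) = - \frac{3784}{81}$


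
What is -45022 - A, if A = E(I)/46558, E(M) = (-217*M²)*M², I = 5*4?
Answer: -1030707138/23279 ≈ -44276.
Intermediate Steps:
I = 20
E(M) = -217*M⁴
A = -17360000/23279 (A = -217*20⁴/46558 = -217*160000*(1/46558) = -34720000*1/46558 = -17360000/23279 ≈ -745.74)
-45022 - A = -45022 - 1*(-17360000/23279) = -45022 + 17360000/23279 = -1030707138/23279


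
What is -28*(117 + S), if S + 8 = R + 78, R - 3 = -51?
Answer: -3892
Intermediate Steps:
R = -48 (R = 3 - 51 = -48)
S = 22 (S = -8 + (-48 + 78) = -8 + 30 = 22)
-28*(117 + S) = -28*(117 + 22) = -28*139 = -3892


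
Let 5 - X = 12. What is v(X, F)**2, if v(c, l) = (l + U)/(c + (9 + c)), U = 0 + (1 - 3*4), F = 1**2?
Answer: 4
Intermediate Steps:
X = -7 (X = 5 - 1*12 = 5 - 12 = -7)
F = 1
U = -11 (U = 0 + (1 - 12) = 0 - 11 = -11)
v(c, l) = (-11 + l)/(9 + 2*c) (v(c, l) = (l - 11)/(c + (9 + c)) = (-11 + l)/(9 + 2*c))
v(X, F)**2 = ((-11 + 1)/(9 + 2*(-7)))**2 = (-10/(9 - 14))**2 = (-10/(-5))**2 = (-1/5*(-10))**2 = 2**2 = 4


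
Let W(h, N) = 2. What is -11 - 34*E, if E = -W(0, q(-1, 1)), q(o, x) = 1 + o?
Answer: 57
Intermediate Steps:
E = -2 (E = -1*2 = -2)
-11 - 34*E = -11 - 34*(-2) = -11 + 68 = 57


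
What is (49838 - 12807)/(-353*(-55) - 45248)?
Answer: -37031/25833 ≈ -1.4335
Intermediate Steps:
(49838 - 12807)/(-353*(-55) - 45248) = 37031/(19415 - 45248) = 37031/(-25833) = 37031*(-1/25833) = -37031/25833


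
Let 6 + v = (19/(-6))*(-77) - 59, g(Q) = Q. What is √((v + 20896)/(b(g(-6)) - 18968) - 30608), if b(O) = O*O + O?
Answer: I*√98801030919111/56814 ≈ 174.95*I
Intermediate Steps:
v = 1073/6 (v = -6 + ((19/(-6))*(-77) - 59) = -6 + ((19*(-⅙))*(-77) - 59) = -6 + (-19/6*(-77) - 59) = -6 + (1463/6 - 59) = -6 + 1109/6 = 1073/6 ≈ 178.83)
b(O) = O + O² (b(O) = O² + O = O + O²)
√((v + 20896)/(b(g(-6)) - 18968) - 30608) = √((1073/6 + 20896)/(-6*(1 - 6) - 18968) - 30608) = √(126449/(6*(-6*(-5) - 18968)) - 30608) = √(126449/(6*(30 - 18968)) - 30608) = √((126449/6)/(-18938) - 30608) = √((126449/6)*(-1/18938) - 30608) = √(-126449/113628 - 30608) = √(-3478052273/113628) = I*√98801030919111/56814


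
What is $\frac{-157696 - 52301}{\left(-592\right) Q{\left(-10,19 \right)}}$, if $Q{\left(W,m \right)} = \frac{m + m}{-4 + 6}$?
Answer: $\frac{209997}{11248} \approx 18.67$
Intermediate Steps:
$Q{\left(W,m \right)} = m$ ($Q{\left(W,m \right)} = \frac{2 m}{2} = 2 m \frac{1}{2} = m$)
$\frac{-157696 - 52301}{\left(-592\right) Q{\left(-10,19 \right)}} = \frac{-157696 - 52301}{\left(-592\right) 19} = - \frac{209997}{-11248} = \left(-209997\right) \left(- \frac{1}{11248}\right) = \frac{209997}{11248}$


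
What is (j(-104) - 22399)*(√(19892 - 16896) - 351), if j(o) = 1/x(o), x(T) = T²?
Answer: 6541224741/832 - 242267583*√749/5408 ≈ 6.6360e+6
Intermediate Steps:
j(o) = o⁻² (j(o) = 1/(o²) = o⁻²)
(j(-104) - 22399)*(√(19892 - 16896) - 351) = ((-104)⁻² - 22399)*(√(19892 - 16896) - 351) = (1/10816 - 22399)*(√2996 - 351) = -242267583*(2*√749 - 351)/10816 = -242267583*(-351 + 2*√749)/10816 = 6541224741/832 - 242267583*√749/5408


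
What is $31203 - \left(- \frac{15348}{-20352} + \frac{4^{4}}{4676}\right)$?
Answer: $\frac{61862212977}{1982624} \approx 31202.0$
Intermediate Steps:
$31203 - \left(- \frac{15348}{-20352} + \frac{4^{4}}{4676}\right) = 31203 - \left(\left(-15348\right) \left(- \frac{1}{20352}\right) + 256 \cdot \frac{1}{4676}\right) = 31203 - \left(\frac{1279}{1696} + \frac{64}{1169}\right) = 31203 - \frac{1603695}{1982624} = \frac{61862212977}{1982624}$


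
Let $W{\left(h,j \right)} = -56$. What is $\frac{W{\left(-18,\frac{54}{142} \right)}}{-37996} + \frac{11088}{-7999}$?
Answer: $- \frac{15030418}{10854643} \approx -1.3847$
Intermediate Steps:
$\frac{W{\left(-18,\frac{54}{142} \right)}}{-37996} + \frac{11088}{-7999} = - \frac{56}{-37996} + \frac{11088}{-7999} = \left(-56\right) \left(- \frac{1}{37996}\right) + 11088 \left(- \frac{1}{7999}\right) = \frac{2}{1357} - \frac{11088}{7999} = - \frac{15030418}{10854643}$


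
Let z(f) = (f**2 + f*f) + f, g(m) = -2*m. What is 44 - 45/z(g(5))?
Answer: 1663/38 ≈ 43.763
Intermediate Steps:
z(f) = f + 2*f**2 (z(f) = (f**2 + f**2) + f = 2*f**2 + f = f + 2*f**2)
44 - 45/z(g(5)) = 44 - 45/((-2*5)*(1 + 2*(-2*5))) = 44 - 45/(-10*(1 + 2*(-10))) = 44 - 45/(-10*(1 - 20)) = 44 - 45/(-10*(-19)) = 44 - 45/190 = 44 + (1/190)*(-45) = 44 - 9/38 = 1663/38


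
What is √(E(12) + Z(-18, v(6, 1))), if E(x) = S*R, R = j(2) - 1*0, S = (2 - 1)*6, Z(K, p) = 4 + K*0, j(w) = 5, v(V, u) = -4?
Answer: √34 ≈ 5.8309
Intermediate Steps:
Z(K, p) = 4 (Z(K, p) = 4 + 0 = 4)
S = 6 (S = 1*6 = 6)
R = 5 (R = 5 - 1*0 = 5 + 0 = 5)
E(x) = 30 (E(x) = 6*5 = 30)
√(E(12) + Z(-18, v(6, 1))) = √(30 + 4) = √34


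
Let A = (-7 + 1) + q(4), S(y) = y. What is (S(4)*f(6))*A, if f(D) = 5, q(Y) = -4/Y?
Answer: -140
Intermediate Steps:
A = -7 (A = (-7 + 1) - 4/4 = -6 - 4*¼ = -6 - 1 = -7)
(S(4)*f(6))*A = (4*5)*(-7) = 20*(-7) = -140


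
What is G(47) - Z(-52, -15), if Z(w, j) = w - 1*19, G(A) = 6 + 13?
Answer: 90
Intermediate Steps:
G(A) = 19
Z(w, j) = -19 + w (Z(w, j) = w - 19 = -19 + w)
G(47) - Z(-52, -15) = 19 - (-19 - 52) = 19 - 1*(-71) = 19 + 71 = 90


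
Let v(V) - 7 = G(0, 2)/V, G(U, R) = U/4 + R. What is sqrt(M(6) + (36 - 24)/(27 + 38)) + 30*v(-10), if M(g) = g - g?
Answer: 204 + 2*sqrt(195)/65 ≈ 204.43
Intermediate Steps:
G(U, R) = R + U/4 (G(U, R) = U*(1/4) + R = U/4 + R = R + U/4)
M(g) = 0
v(V) = 7 + 2/V (v(V) = 7 + (2 + (1/4)*0)/V = 7 + (2 + 0)/V = 7 + 2/V)
sqrt(M(6) + (36 - 24)/(27 + 38)) + 30*v(-10) = sqrt(0 + (36 - 24)/(27 + 38)) + 30*(7 + 2/(-10)) = sqrt(0 + 12/65) + 30*(7 + 2*(-1/10)) = sqrt(0 + 12*(1/65)) + 30*(7 - 1/5) = sqrt(0 + 12/65) + 30*(34/5) = sqrt(12/65) + 204 = 2*sqrt(195)/65 + 204 = 204 + 2*sqrt(195)/65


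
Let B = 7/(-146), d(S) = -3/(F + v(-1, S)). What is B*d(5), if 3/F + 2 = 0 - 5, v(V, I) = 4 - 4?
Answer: -49/146 ≈ -0.33562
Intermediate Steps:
v(V, I) = 0
F = -3/7 (F = 3/(-2 + (0 - 5)) = 3/(-2 - 5) = 3/(-7) = 3*(-⅐) = -3/7 ≈ -0.42857)
d(S) = 7 (d(S) = -3/(-3/7 + 0) = -3/(-3/7) = -7/3*(-3) = 7)
B = -7/146 (B = 7*(-1/146) = -7/146 ≈ -0.047945)
B*d(5) = -7/146*7 = -49/146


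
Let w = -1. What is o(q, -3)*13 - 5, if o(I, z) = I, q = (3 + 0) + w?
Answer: 21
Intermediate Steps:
q = 2 (q = (3 + 0) - 1 = 3 - 1 = 2)
o(q, -3)*13 - 5 = 2*13 - 5 = 26 - 5 = 21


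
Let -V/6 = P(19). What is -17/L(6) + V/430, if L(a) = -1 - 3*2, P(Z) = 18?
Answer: 3277/1505 ≈ 2.1774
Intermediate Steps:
V = -108 (V = -6*18 = -108)
L(a) = -7 (L(a) = -1 - 6 = -7)
-17/L(6) + V/430 = -17/(-7) - 108/430 = -17*(-⅐) - 108*1/430 = 17/7 - 54/215 = 3277/1505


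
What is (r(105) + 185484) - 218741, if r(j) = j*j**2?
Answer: 1124368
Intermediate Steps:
r(j) = j**3
(r(105) + 185484) - 218741 = (105**3 + 185484) - 218741 = (1157625 + 185484) - 218741 = 1343109 - 218741 = 1124368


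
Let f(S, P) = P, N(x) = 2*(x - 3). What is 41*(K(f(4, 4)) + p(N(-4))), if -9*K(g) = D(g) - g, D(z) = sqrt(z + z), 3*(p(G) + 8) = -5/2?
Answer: -6191/18 - 82*sqrt(2)/9 ≈ -356.83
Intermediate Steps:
N(x) = -6 + 2*x (N(x) = 2*(-3 + x) = -6 + 2*x)
p(G) = -53/6 (p(G) = -8 + (-5/2)/3 = -8 + (-5*1/2)/3 = -8 + (1/3)*(-5/2) = -8 - 5/6 = -53/6)
D(z) = sqrt(2)*sqrt(z) (D(z) = sqrt(2*z) = sqrt(2)*sqrt(z))
K(g) = g/9 - sqrt(2)*sqrt(g)/9 (K(g) = -(sqrt(2)*sqrt(g) - g)/9 = -(-g + sqrt(2)*sqrt(g))/9 = g/9 - sqrt(2)*sqrt(g)/9)
41*(K(f(4, 4)) + p(N(-4))) = 41*(((1/9)*4 - sqrt(2)*sqrt(4)/9) - 53/6) = 41*((4/9 - 1/9*sqrt(2)*2) - 53/6) = 41*((4/9 - 2*sqrt(2)/9) - 53/6) = 41*(-151/18 - 2*sqrt(2)/9) = -6191/18 - 82*sqrt(2)/9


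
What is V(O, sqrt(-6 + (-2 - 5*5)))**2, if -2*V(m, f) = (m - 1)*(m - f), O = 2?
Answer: (-2 + I*sqrt(33))**2/4 ≈ -7.25 - 5.7446*I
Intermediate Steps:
V(m, f) = -(-1 + m)*(m - f)/2 (V(m, f) = -(m - 1)*(m - f)/2 = -(-1 + m)*(m - f)/2)
V(O, sqrt(-6 + (-2 - 5*5)))**2 = ((1/2)*2 - sqrt(-6 + (-2 - 5*5))/2 - 1/2*2**2 + (1/2)*sqrt(-6 + (-2 - 5*5))*2)**2 = (1 - sqrt(-6 + (-2 - 25))/2 - 1/2*4 + (1/2)*sqrt(-6 + (-2 - 25))*2)**2 = (1 - sqrt(-6 - 27)/2 - 2 + (1/2)*sqrt(-6 - 27)*2)**2 = (1 - I*sqrt(33)/2 - 2 + (1/2)*sqrt(-33)*2)**2 = (1 - I*sqrt(33)/2 - 2 + (1/2)*(I*sqrt(33))*2)**2 = (1 - I*sqrt(33)/2 - 2 + I*sqrt(33))**2 = (-1 + I*sqrt(33)/2)**2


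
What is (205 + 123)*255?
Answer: 83640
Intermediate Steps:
(205 + 123)*255 = 328*255 = 83640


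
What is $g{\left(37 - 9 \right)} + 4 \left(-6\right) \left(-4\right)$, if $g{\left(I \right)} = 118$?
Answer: $214$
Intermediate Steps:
$g{\left(37 - 9 \right)} + 4 \left(-6\right) \left(-4\right) = 118 + 4 \left(-6\right) \left(-4\right) = 118 - -96 = 118 + 96 = 214$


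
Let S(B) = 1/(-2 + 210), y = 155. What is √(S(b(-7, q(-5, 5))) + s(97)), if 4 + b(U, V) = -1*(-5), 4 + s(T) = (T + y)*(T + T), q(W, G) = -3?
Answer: √132182349/52 ≈ 221.10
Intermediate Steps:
s(T) = -4 + 2*T*(155 + T) (s(T) = -4 + (T + 155)*(T + T) = -4 + (155 + T)*(2*T) = -4 + 2*T*(155 + T))
b(U, V) = 1 (b(U, V) = -4 - 1*(-5) = -4 + 5 = 1)
S(B) = 1/208
√(S(b(-7, q(-5, 5))) + s(97)) = √(1/208 + (-4 + 2*97² + 310*97)) = √(1/208 + (-4 + 2*9409 + 30070)) = √(1/208 + (-4 + 18818 + 30070)) = √(1/208 + 48884) = √(10167873/208) = √132182349/52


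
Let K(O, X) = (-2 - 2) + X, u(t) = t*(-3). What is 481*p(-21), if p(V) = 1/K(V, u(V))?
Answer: 481/59 ≈ 8.1525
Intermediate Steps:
u(t) = -3*t
K(O, X) = -4 + X
p(V) = 1/(-4 - 3*V)
481*p(-21) = 481*(-1/(4 + 3*(-21))) = 481*(-1/(4 - 63)) = 481*(-1/(-59)) = 481*(-1*(-1/59)) = 481*(1/59) = 481/59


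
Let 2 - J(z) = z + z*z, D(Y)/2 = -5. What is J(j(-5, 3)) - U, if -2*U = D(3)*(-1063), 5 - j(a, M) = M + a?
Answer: 5261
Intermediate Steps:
D(Y) = -10 (D(Y) = 2*(-5) = -10)
j(a, M) = 5 - M - a (j(a, M) = 5 - (M + a) = 5 + (-M - a) = 5 - M - a)
U = -5315 (U = -(-5)*(-1063) = -1/2*10630 = -5315)
J(z) = 2 - z - z**2 (J(z) = 2 - (z + z*z) = 2 - (z + z**2) = 2 + (-z - z**2) = 2 - z - z**2)
J(j(-5, 3)) - U = (2 - (5 - 1*3 - 1*(-5)) - (5 - 1*3 - 1*(-5))**2) - 1*(-5315) = (2 - (5 - 3 + 5) - (5 - 3 + 5)**2) + 5315 = (2 - 1*7 - 1*7**2) + 5315 = (2 - 7 - 1*49) + 5315 = (2 - 7 - 49) + 5315 = -54 + 5315 = 5261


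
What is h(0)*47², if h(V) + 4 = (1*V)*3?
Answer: -8836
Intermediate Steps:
h(V) = -4 + 3*V (h(V) = -4 + (1*V)*3 = -4 + V*3 = -4 + 3*V)
h(0)*47² = (-4 + 3*0)*47² = (-4 + 0)*2209 = -4*2209 = -8836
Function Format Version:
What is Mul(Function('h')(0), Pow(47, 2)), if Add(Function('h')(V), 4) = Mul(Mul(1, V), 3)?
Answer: -8836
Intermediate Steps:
Function('h')(V) = Add(-4, Mul(3, V)) (Function('h')(V) = Add(-4, Mul(Mul(1, V), 3)) = Add(-4, Mul(V, 3)) = Add(-4, Mul(3, V)))
Mul(Function('h')(0), Pow(47, 2)) = Mul(Add(-4, Mul(3, 0)), Pow(47, 2)) = Mul(Add(-4, 0), 2209) = Mul(-4, 2209) = -8836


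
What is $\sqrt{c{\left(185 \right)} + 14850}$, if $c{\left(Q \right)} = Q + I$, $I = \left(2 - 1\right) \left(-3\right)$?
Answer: $2 \sqrt{3758} \approx 122.61$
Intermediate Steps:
$I = -3$ ($I = 1 \left(-3\right) = -3$)
$c{\left(Q \right)} = -3 + Q$ ($c{\left(Q \right)} = Q - 3 = -3 + Q$)
$\sqrt{c{\left(185 \right)} + 14850} = \sqrt{\left(-3 + 185\right) + 14850} = \sqrt{182 + 14850} = \sqrt{15032} = 2 \sqrt{3758}$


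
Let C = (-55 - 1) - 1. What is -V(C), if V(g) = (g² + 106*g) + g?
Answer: 2850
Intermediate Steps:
C = -57 (C = -56 - 1 = -57)
V(g) = g² + 107*g
-V(C) = -(-57)*(107 - 57) = -(-57)*50 = -1*(-2850) = 2850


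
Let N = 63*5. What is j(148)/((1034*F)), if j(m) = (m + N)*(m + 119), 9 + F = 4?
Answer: -123621/5170 ≈ -23.911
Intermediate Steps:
F = -5 (F = -9 + 4 = -5)
N = 315
j(m) = (119 + m)*(315 + m) (j(m) = (m + 315)*(m + 119) = (315 + m)*(119 + m) = (119 + m)*(315 + m))
j(148)/((1034*F)) = (37485 + 148² + 434*148)/((1034*(-5))) = (37485 + 21904 + 64232)/(-5170) = 123621*(-1/5170) = -123621/5170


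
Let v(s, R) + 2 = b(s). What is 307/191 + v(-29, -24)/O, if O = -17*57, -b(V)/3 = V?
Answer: 16544/10887 ≈ 1.5196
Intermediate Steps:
b(V) = -3*V
v(s, R) = -2 - 3*s
O = -969
307/191 + v(-29, -24)/O = 307/191 + (-2 - 3*(-29))/(-969) = 307*(1/191) + (-2 + 87)*(-1/969) = 307/191 + 85*(-1/969) = 307/191 - 5/57 = 16544/10887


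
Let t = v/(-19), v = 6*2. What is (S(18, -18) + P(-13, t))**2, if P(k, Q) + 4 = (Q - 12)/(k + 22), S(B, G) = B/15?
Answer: 1435204/81225 ≈ 17.669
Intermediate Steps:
v = 12
S(B, G) = B/15 (S(B, G) = B*(1/15) = B/15)
t = -12/19 (t = 12/(-19) = 12*(-1/19) = -12/19 ≈ -0.63158)
P(k, Q) = -4 + (-12 + Q)/(22 + k) (P(k, Q) = -4 + (Q - 12)/(k + 22) = -4 + (-12 + Q)/(22 + k))
(S(18, -18) + P(-13, t))**2 = ((1/15)*18 + (-100 - 12/19 - 4*(-13))/(22 - 13))**2 = (6/5 + (-100 - 12/19 + 52)/9)**2 = (6/5 + (1/9)*(-924/19))**2 = (6/5 - 308/57)**2 = (-1198/285)**2 = 1435204/81225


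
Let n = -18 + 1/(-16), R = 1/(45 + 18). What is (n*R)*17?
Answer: -4913/1008 ≈ -4.8740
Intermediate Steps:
R = 1/63 ≈ 0.015873
n = -289/16 (n = -18 - 1/16 = -289/16 ≈ -18.063)
(n*R)*17 = -289/16*1/63*17 = -289/1008*17 = -4913/1008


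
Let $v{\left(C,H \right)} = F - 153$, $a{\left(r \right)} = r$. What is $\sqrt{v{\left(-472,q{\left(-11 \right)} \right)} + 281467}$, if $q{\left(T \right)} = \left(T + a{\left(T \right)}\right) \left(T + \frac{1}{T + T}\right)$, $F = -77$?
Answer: $\sqrt{281237} \approx 530.32$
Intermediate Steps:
$q{\left(T \right)} = 2 T \left(T + \frac{1}{2 T}\right)$ ($q{\left(T \right)} = \left(T + T\right) \left(T + \frac{1}{T + T}\right) = 2 T \left(T + \frac{1}{2 T}\right)$)
$v{\left(C,H \right)} = -230$ ($v{\left(C,H \right)} = -77 - 153 = -230$)
$\sqrt{v{\left(-472,q{\left(-11 \right)} \right)} + 281467} = \sqrt{-230 + 281467} = \sqrt{281237}$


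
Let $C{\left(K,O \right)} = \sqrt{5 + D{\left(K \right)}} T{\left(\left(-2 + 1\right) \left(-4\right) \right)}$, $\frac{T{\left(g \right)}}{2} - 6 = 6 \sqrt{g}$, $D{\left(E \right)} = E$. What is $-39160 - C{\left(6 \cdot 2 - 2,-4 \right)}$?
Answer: $-39160 - 36 \sqrt{15} \approx -39299.0$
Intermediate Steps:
$T{\left(g \right)} = 12 + 12 \sqrt{g}$ ($T{\left(g \right)} = 12 + 2 \cdot 6 \sqrt{g} = 12 + 12 \sqrt{g}$)
$C{\left(K,O \right)} = 36 \sqrt{5 + K}$ ($C{\left(K,O \right)} = \sqrt{5 + K} \left(12 + 12 \sqrt{\left(-2 + 1\right) \left(-4\right)}\right) = \sqrt{5 + K} \left(12 + 12 \sqrt{\left(-1\right) \left(-4\right)}\right) = \sqrt{5 + K} \left(12 + 12 \sqrt{4}\right) = \sqrt{5 + K} \left(12 + 12 \cdot 2\right) = \sqrt{5 + K} \left(12 + 24\right) = \sqrt{5 + K} 36 = 36 \sqrt{5 + K}$)
$-39160 - C{\left(6 \cdot 2 - 2,-4 \right)} = -39160 - 36 \sqrt{5 + \left(6 \cdot 2 - 2\right)} = -39160 - 36 \sqrt{5 + \left(12 - 2\right)} = -39160 - 36 \sqrt{5 + 10} = -39160 - 36 \sqrt{15}$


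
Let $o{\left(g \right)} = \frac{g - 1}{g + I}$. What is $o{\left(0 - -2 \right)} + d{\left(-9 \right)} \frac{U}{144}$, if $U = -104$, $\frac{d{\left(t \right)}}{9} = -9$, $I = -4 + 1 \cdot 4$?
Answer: $59$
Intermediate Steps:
$I = 0$ ($I = -4 + 4 = 0$)
$o{\left(g \right)} = \frac{-1 + g}{g}$ ($o{\left(g \right)} = \frac{g - 1}{g + 0} = \frac{-1 + g}{g}$)
$d{\left(t \right)} = -81$ ($d{\left(t \right)} = 9 \left(-9\right) = -81$)
$o{\left(0 - -2 \right)} + d{\left(-9 \right)} \frac{U}{144} = \frac{-1 + \left(0 - -2\right)}{0 - -2} - 81 \left(- \frac{104}{144}\right) = \frac{-1 + \left(0 + 2\right)}{0 + 2} - 81 \left(\left(-104\right) \frac{1}{144}\right) = \frac{-1 + 2}{2} - - \frac{117}{2} = \frac{1}{2} \cdot 1 + \frac{117}{2} = \frac{1}{2} + \frac{117}{2} = 59$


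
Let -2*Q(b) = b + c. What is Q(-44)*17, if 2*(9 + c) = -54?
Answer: 680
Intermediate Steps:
c = -36 (c = -9 + (1/2)*(-54) = -9 - 27 = -36)
Q(b) = 18 - b/2 (Q(b) = -(b - 36)/2 = -(-36 + b)/2 = 18 - b/2)
Q(-44)*17 = (18 - 1/2*(-44))*17 = (18 + 22)*17 = 40*17 = 680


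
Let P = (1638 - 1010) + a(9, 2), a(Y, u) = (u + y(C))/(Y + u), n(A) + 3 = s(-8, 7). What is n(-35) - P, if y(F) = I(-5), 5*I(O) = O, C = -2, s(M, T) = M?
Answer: -7030/11 ≈ -639.09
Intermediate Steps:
n(A) = -11 (n(A) = -3 - 8 = -11)
I(O) = O/5
y(F) = -1 (y(F) = (⅕)*(-5) = -1)
a(Y, u) = (-1 + u)/(Y + u) (a(Y, u) = (u - 1)/(Y + u) = (-1 + u)/(Y + u))
P = 6909/11 (P = (1638 - 1010) + (-1 + 2)/(9 + 2) = 628 + 1/11 = 6909/11 ≈ 628.09)
n(-35) - P = -11 - 1*6909/11 = -11 - 6909/11 = -7030/11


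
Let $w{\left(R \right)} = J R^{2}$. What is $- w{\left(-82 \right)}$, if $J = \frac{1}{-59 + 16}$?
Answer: $\frac{6724}{43} \approx 156.37$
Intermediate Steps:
$J = - \frac{1}{43}$ ($J = \frac{1}{-43} = - \frac{1}{43} \approx -0.023256$)
$w{\left(R \right)} = - \frac{R^{2}}{43}$
$- w{\left(-82 \right)} = - \frac{\left(-1\right) \left(-82\right)^{2}}{43} = - \frac{\left(-1\right) 6724}{43} = \left(-1\right) \left(- \frac{6724}{43}\right) = \frac{6724}{43}$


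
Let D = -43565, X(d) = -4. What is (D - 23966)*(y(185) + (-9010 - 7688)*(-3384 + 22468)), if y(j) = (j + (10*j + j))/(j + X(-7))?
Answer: 3895073018791332/181 ≈ 2.1520e+13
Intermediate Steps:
y(j) = 12*j/(-4 + j) (y(j) = (j + (10*j + j))/(j - 4) = (j + 11*j)/(-4 + j) = (12*j)/(-4 + j) = 12*j/(-4 + j))
(D - 23966)*(y(185) + (-9010 - 7688)*(-3384 + 22468)) = (-43565 - 23966)*(12*185/(-4 + 185) + (-9010 - 7688)*(-3384 + 22468)) = -67531*(12*185/181 - 16698*19084) = -67531*(12*185*(1/181) - 318664632) = -67531*(2220/181 - 318664632) = -67531*(-57678296172/181) = 3895073018791332/181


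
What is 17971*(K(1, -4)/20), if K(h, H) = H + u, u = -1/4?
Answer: -305507/80 ≈ -3818.8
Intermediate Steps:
u = -1/4 (u = -1*1/4 = -1/4 ≈ -0.25000)
K(h, H) = -1/4 + H (K(h, H) = H - 1/4 = -1/4 + H)
17971*(K(1, -4)/20) = 17971*((-1/4 - 4)/20) = 17971*(-17/4*1/20) = 17971*(-17/80) = -305507/80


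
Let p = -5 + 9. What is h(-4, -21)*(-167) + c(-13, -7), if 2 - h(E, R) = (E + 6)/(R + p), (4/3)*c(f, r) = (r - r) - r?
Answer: -23691/68 ≈ -348.40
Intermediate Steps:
c(f, r) = -3*r/4 (c(f, r) = 3*((r - r) - r)/4 = 3*(0 - r)/4 = 3*(-r)/4 = -3*r/4)
p = 4
h(E, R) = 2 - (6 + E)/(4 + R) (h(E, R) = 2 - (E + 6)/(R + 4) = 2 - (6 + E)/(4 + R))
h(-4, -21)*(-167) + c(-13, -7) = ((2 - 1*(-4) + 2*(-21))/(4 - 21))*(-167) - 3/4*(-7) = ((2 + 4 - 42)/(-17))*(-167) + 21/4 = -1/17*(-36)*(-167) + 21/4 = (36/17)*(-167) + 21/4 = -6012/17 + 21/4 = -23691/68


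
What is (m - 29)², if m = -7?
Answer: 1296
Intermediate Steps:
(m - 29)² = (-7 - 29)² = (-36)² = 1296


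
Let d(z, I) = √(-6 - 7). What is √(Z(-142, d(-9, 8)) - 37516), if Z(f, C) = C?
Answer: √(-37516 + I*√13) ≈ 0.0093 + 193.69*I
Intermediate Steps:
d(z, I) = I*√13 (d(z, I) = √(-13) = I*√13)
√(Z(-142, d(-9, 8)) - 37516) = √(I*√13 - 37516) = √(-37516 + I*√13)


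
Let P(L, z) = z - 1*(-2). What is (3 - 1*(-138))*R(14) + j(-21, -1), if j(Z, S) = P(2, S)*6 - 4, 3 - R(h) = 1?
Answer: 284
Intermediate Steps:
P(L, z) = 2 + z (P(L, z) = z + 2 = 2 + z)
R(h) = 2 (R(h) = 3 - 1*1 = 3 - 1 = 2)
j(Z, S) = 8 + 6*S (j(Z, S) = (2 + S)*6 - 4 = (12 + 6*S) - 4 = 8 + 6*S)
(3 - 1*(-138))*R(14) + j(-21, -1) = (3 - 1*(-138))*2 + (8 + 6*(-1)) = (3 + 138)*2 + (8 - 6) = 141*2 + 2 = 282 + 2 = 284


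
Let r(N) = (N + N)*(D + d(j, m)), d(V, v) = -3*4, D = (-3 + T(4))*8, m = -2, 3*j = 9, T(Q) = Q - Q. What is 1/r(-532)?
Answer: 1/38304 ≈ 2.6107e-5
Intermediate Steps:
T(Q) = 0
j = 3 (j = (1/3)*9 = 3)
D = -24 (D = (-3 + 0)*8 = -3*8 = -24)
d(V, v) = -12
r(N) = -72*N (r(N) = (N + N)*(-24 - 12) = (2*N)*(-36) = -72*N)
1/r(-532) = 1/(-72*(-532)) = 1/38304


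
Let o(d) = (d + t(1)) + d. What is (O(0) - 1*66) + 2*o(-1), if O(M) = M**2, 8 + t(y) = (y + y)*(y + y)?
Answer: -78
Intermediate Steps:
t(y) = -8 + 4*y**2 (t(y) = -8 + (y + y)*(y + y) = -8 + (2*y)*(2*y) = -8 + 4*y**2)
o(d) = -4 + 2*d (o(d) = (d + (-8 + 4*1**2)) + d = (d + (-8 + 4*1)) + d = (d + (-8 + 4)) + d = (d - 4) + d = (-4 + d) + d = -4 + 2*d)
(O(0) - 1*66) + 2*o(-1) = (0**2 - 1*66) + 2*(-4 + 2*(-1)) = (0 - 66) + 2*(-4 - 2) = -66 + 2*(-6) = -66 - 12 = -78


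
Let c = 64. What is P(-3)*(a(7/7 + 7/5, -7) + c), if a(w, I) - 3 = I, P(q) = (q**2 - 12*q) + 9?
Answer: 3240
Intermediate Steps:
P(q) = 9 + q**2 - 12*q
a(w, I) = 3 + I
P(-3)*(a(7/7 + 7/5, -7) + c) = (9 + (-3)**2 - 12*(-3))*((3 - 7) + 64) = (9 + 9 + 36)*(-4 + 64) = 54*60 = 3240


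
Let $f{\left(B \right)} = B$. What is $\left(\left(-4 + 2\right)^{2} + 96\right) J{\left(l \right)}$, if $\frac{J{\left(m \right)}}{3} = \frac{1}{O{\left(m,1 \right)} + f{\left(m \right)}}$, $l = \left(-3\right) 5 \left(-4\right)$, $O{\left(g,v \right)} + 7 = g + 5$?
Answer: $\frac{150}{59} \approx 2.5424$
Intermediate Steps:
$O{\left(g,v \right)} = -2 + g$ ($O{\left(g,v \right)} = -7 + \left(g + 5\right) = -7 + \left(5 + g\right) = -2 + g$)
$l = 60$ ($l = \left(-15\right) \left(-4\right) = 60$)
$J{\left(m \right)} = \frac{3}{-2 + 2 m}$ ($J{\left(m \right)} = \frac{3}{\left(-2 + m\right) + m} = \frac{3}{-2 + 2 m}$)
$\left(\left(-4 + 2\right)^{2} + 96\right) J{\left(l \right)} = \left(\left(-4 + 2\right)^{2} + 96\right) \frac{3}{2 \left(-1 + 60\right)} = \left(\left(-2\right)^{2} + 96\right) \frac{3}{2 \cdot 59} = \left(4 + 96\right) \frac{3}{2} \cdot \frac{1}{59} = 100 \cdot \frac{3}{118} = \frac{150}{59}$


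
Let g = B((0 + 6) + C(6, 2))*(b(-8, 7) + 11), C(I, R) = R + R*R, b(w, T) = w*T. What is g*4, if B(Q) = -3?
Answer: 540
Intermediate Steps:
b(w, T) = T*w
C(I, R) = R + R²
g = 135 (g = -3*(7*(-8) + 11) = -3*(-56 + 11) = -3*(-45) = 135)
g*4 = 135*4 = 540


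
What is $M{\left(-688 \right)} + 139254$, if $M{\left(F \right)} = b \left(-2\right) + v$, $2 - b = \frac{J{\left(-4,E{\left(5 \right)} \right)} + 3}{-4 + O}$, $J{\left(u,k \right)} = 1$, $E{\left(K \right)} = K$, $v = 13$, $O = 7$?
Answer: $\frac{417797}{3} \approx 1.3927 \cdot 10^{5}$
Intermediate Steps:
$b = \frac{2}{3}$ ($b = 2 - \frac{1 + 3}{-4 + 7} = 2 - \frac{4}{3} = \frac{2}{3} \approx 0.66667$)
$M{\left(F \right)} = \frac{35}{3}$ ($M{\left(F \right)} = \frac{2}{3} \left(-2\right) + 13 = - \frac{4}{3} + 13 = \frac{35}{3}$)
$M{\left(-688 \right)} + 139254 = \frac{35}{3} + 139254 = \frac{417797}{3}$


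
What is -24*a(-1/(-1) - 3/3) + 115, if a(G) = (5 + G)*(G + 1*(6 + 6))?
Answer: -1325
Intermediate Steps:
a(G) = (5 + G)*(12 + G) (a(G) = (5 + G)*(G + 1*12) = (5 + G)*(G + 12) = (5 + G)*(12 + G))
-24*a(-1/(-1) - 3/3) + 115 = -24*(60 + (-1/(-1) - 3/3)² + 17*(-1/(-1) - 3/3)) + 115 = -24*(60 + (-1*(-1) - 3*⅓)² + 17*(-1*(-1) - 3*⅓)) + 115 = -24*(60 + (1 - 1)² + 17*(1 - 1)) + 115 = -24*(60 + 0² + 17*0) + 115 = -24*(60 + 0 + 0) + 115 = -24*60 + 115 = -1440 + 115 = -1325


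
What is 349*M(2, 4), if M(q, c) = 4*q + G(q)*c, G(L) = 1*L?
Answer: 5584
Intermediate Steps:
G(L) = L
M(q, c) = 4*q + c*q (M(q, c) = 4*q + q*c = 4*q + c*q)
349*M(2, 4) = 349*(2*(4 + 4)) = 349*(2*8) = 349*16 = 5584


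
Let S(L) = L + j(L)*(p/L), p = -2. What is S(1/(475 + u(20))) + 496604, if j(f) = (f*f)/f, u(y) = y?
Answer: 245817991/495 ≈ 4.9660e+5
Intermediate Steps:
j(f) = f (j(f) = f²/f = f)
S(L) = -2 + L (S(L) = L + L*(-2/L) = L - 2 = -2 + L)
S(1/(475 + u(20))) + 496604 = (-2 + 1/(475 + 20)) + 496604 = (-2 + 1/495) + 496604 = -989/495 + 496604 = 245817991/495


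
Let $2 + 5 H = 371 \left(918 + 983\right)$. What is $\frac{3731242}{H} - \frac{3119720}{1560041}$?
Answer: $\frac{26904210699930}{1100248556029} \approx 24.453$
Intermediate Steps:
$H = \frac{705269}{5}$ ($H = - \frac{2}{5} + \frac{371 \left(918 + 983\right)}{5} = - \frac{2}{5} + \frac{371 \cdot 1901}{5} = - \frac{2}{5} + \frac{1}{5} \cdot 705271 = - \frac{2}{5} + \frac{705271}{5} = \frac{705269}{5} \approx 1.4105 \cdot 10^{5}$)
$\frac{3731242}{H} - \frac{3119720}{1560041} = \frac{3731242}{\frac{705269}{5}} - \frac{3119720}{1560041} = 3731242 \cdot \frac{5}{705269} - \frac{3119720}{1560041} = \frac{18656210}{705269} - \frac{3119720}{1560041} = \frac{26904210699930}{1100248556029}$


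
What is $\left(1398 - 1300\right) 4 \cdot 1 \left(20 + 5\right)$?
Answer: $9800$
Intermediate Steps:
$\left(1398 - 1300\right) 4 \cdot 1 \left(20 + 5\right) = 98 \cdot 4 \cdot 25 = 98 \cdot 100 = 9800$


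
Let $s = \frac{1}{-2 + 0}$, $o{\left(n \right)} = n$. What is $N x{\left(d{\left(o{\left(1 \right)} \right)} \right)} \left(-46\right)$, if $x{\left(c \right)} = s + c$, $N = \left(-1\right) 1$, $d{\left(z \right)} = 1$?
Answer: $23$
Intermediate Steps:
$s = - \frac{1}{2}$ ($s = \frac{1}{-2} = - \frac{1}{2} \approx -0.5$)
$N = -1$
$x{\left(c \right)} = - \frac{1}{2} + c$
$N x{\left(d{\left(o{\left(1 \right)} \right)} \right)} \left(-46\right) = - (- \frac{1}{2} + 1) \left(-46\right) = \left(-1\right) \frac{1}{2} \left(-46\right) = \left(- \frac{1}{2}\right) \left(-46\right) = 23$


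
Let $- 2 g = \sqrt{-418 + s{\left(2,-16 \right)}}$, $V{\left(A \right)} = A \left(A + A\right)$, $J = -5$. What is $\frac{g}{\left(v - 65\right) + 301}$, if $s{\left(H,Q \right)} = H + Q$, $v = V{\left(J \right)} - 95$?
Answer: $- \frac{6 i \sqrt{3}}{191} \approx - 0.05441 i$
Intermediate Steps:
$V{\left(A \right)} = 2 A^{2}$ ($V{\left(A \right)} = A 2 A = 2 A^{2}$)
$v = -45$ ($v = 2 \left(-5\right)^{2} - 95 = 2 \cdot 25 - 95 = 50 - 95 = -45$)
$g = - 6 i \sqrt{3}$ ($g = - \frac{\sqrt{-418 + \left(2 - 16\right)}}{2} = - \frac{\sqrt{-418 - 14}}{2} = - \frac{\sqrt{-432}}{2} = - \frac{12 i \sqrt{3}}{2} = - 6 i \sqrt{3} \approx - 10.392 i$)
$\frac{g}{\left(v - 65\right) + 301} = \frac{\left(-6\right) i \sqrt{3}}{\left(-45 - 65\right) + 301} = \frac{\left(-6\right) i \sqrt{3}}{-110 + 301} = \frac{\left(-6\right) i \sqrt{3}}{191} = - 6 i \sqrt{3} \cdot \frac{1}{191} = - \frac{6 i \sqrt{3}}{191}$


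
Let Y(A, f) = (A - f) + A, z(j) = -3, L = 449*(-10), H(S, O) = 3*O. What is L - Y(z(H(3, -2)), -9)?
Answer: -4493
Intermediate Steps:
L = -4490
Y(A, f) = -f + 2*A
L - Y(z(H(3, -2)), -9) = -4490 - (-1*(-9) + 2*(-3)) = -4490 - (9 - 6) = -4490 - 1*3 = -4490 - 3 = -4493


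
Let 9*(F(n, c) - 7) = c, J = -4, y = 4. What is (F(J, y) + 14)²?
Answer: 37249/81 ≈ 459.86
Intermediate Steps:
F(n, c) = 7 + c/9
(F(J, y) + 14)² = ((7 + (⅑)*4) + 14)² = ((7 + 4/9) + 14)² = (67/9 + 14)² = (193/9)² = 37249/81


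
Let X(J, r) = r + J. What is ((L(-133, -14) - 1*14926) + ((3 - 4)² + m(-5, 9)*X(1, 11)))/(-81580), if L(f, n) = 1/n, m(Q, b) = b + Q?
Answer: 208279/1142120 ≈ 0.18236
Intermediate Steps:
X(J, r) = J + r
m(Q, b) = Q + b
((L(-133, -14) - 1*14926) + ((3 - 4)² + m(-5, 9)*X(1, 11)))/(-81580) = ((1/(-14) - 1*14926) + ((3 - 4)² + (-5 + 9)*(1 + 11)))/(-81580) = ((-1/14 - 14926) + ((-1)² + 4*12))*(-1/81580) = (-208965/14 + (1 + 48))*(-1/81580) = (-208965/14 + 49)*(-1/81580) = -208279/14*(-1/81580) = 208279/1142120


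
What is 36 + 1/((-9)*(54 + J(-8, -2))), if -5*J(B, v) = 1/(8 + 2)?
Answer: 874426/24291 ≈ 35.998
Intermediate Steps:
J(B, v) = -1/50 (J(B, v) = -1/(5*(8 + 2)) = -1/5/10 = -1/5*1/10 = -1/50)
36 + 1/((-9)*(54 + J(-8, -2))) = 36 + 1/((-9)*(54 - 1/50)) = 36 - 1/(9*2699/50) = 36 - 1/9*50/2699 = 36 - 50/24291 = 874426/24291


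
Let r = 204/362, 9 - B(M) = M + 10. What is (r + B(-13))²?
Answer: 5171076/32761 ≈ 157.84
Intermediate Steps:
B(M) = -1 - M (B(M) = 9 - (M + 10) = 9 - (10 + M) = 9 + (-10 - M) = -1 - M)
r = 102/181 (r = 204*(1/362) = 102/181 ≈ 0.56354)
(r + B(-13))² = (102/181 + (-1 - 1*(-13)))² = (102/181 + (-1 + 13))² = (102/181 + 12)² = (2274/181)² = 5171076/32761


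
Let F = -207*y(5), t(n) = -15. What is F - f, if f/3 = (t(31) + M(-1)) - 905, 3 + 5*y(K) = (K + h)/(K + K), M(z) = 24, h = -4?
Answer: 140403/50 ≈ 2808.1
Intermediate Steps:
y(K) = -3/5 + (-4 + K)/(10*K) (y(K) = -3/5 + ((K - 4)/(K + K))/5 = -3/5 + ((-4 + K)/((2*K)))/5 = -3/5 + ((-4 + K)*(1/(2*K)))/5 = -3/5 + ((-4 + K)/(2*K))/5 = -3/5 + (-4 + K)/(10*K))
F = 6003/50 (F = -207*(-4 - 5*5)/(10*5) = -207*(-4 - 25)/(10*5) = -207*(-29)/(10*5) = -207*(-29/50) = 6003/50 ≈ 120.06)
f = -2688 (f = 3*((-15 + 24) - 905) = 3*(9 - 905) = 3*(-896) = -2688)
F - f = 6003/50 - 1*(-2688) = 6003/50 + 2688 = 140403/50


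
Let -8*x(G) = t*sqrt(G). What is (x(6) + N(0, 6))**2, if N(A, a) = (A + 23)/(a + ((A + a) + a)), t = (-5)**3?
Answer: 3801107/2592 + 2875*sqrt(6)/72 ≈ 1564.3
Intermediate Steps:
t = -125
x(G) = 125*sqrt(G)/8 (x(G) = -(-125)*sqrt(G)/8 = 125*sqrt(G)/8)
N(A, a) = (23 + A)/(A + 3*a) (N(A, a) = (23 + A)/(a + (A + 2*a)) = (23 + A)/(A + 3*a))
(x(6) + N(0, 6))**2 = (125*sqrt(6)/8 + (23 + 0)/(0 + 3*6))**2 = (125*sqrt(6)/8 + 23/(0 + 18))**2 = (125*sqrt(6)/8 + 23/18)**2 = (23/18 + 125*sqrt(6)/8)**2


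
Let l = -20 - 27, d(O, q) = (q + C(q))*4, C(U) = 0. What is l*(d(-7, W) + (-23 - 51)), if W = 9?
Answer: 1786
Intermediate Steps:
d(O, q) = 4*q (d(O, q) = (q + 0)*4 = q*4 = 4*q)
l = -47
l*(d(-7, W) + (-23 - 51)) = -47*(4*9 + (-23 - 51)) = -47*(36 - 74) = -47*(-38) = 1786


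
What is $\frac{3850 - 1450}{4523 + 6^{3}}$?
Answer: $\frac{2400}{4739} \approx 0.50644$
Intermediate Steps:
$\frac{3850 - 1450}{4523 + 6^{3}} = \frac{2400}{4523 + 216} = \frac{2400}{4739}$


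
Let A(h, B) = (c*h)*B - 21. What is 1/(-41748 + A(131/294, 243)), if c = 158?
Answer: -49/1208412 ≈ -4.0549e-5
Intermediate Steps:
A(h, B) = -21 + 158*B*h (A(h, B) = (158*h)*B - 21 = 158*B*h - 21 = -21 + 158*B*h)
1/(-41748 + A(131/294, 243)) = 1/(-41748 + (-21 + 158*243*(131/294))) = 1/(-41748 + (-21 + 838269/49)) = 1/(-41748 + 837240/49) = 1/(-1208412/49) = -49/1208412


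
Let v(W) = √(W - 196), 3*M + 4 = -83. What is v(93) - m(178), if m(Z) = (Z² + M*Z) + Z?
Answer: -26700 + I*√103 ≈ -26700.0 + 10.149*I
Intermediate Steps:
M = -29 (M = -4/3 + (⅓)*(-83) = -4/3 - 83/3 = -29)
v(W) = √(-196 + W)
m(Z) = Z² - 28*Z (m(Z) = (Z² - 29*Z) + Z = Z² - 28*Z)
v(93) - m(178) = √(-196 + 93) - 178*(-28 + 178) = √(-103) - 178*150 = I*√103 - 1*26700 = I*√103 - 26700 = -26700 + I*√103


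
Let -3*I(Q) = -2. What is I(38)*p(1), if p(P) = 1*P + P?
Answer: 4/3 ≈ 1.3333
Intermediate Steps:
p(P) = 2*P (p(P) = P + P = 2*P)
I(Q) = 2/3 (I(Q) = -1/3*(-2) = 2/3)
I(38)*p(1) = 2*(2*1)/3 = (2/3)*2 = 4/3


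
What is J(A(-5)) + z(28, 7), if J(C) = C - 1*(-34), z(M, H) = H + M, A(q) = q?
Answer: 64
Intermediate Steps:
J(C) = 34 + C (J(C) = C + 34 = 34 + C)
J(A(-5)) + z(28, 7) = (34 - 5) + (7 + 28) = 29 + 35 = 64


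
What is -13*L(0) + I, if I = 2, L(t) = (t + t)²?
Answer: 2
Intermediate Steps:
L(t) = 4*t² (L(t) = (2*t)² = 4*t²)
-13*L(0) + I = -52*0² + 2 = -52*0 + 2 = -13*0 + 2 = 0 + 2 = 2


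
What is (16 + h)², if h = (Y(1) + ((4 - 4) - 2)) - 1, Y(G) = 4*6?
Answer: 1369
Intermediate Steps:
Y(G) = 24
h = 21 (h = (24 + ((4 - 4) - 2)) - 1 = (24 + (0 - 2)) - 1 = (24 - 2) - 1 = 22 - 1 = 21)
(16 + h)² = (16 + 21)² = 37² = 1369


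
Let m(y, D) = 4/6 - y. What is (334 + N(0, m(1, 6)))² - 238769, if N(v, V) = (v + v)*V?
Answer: -127213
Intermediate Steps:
m(y, D) = ⅔ - y (m(y, D) = 4*(⅙) - y = ⅔ - y)
N(v, V) = 2*V*v (N(v, V) = (2*v)*V = 2*V*v)
(334 + N(0, m(1, 6)))² - 238769 = (334 + 2*(⅔ - 1*1)*0)² - 238769 = (334 + 2*(⅔ - 1)*0)² - 238769 = (334 + 2*(-⅓)*0)² - 238769 = (334 + 0)² - 238769 = 334² - 238769 = 111556 - 238769 = -127213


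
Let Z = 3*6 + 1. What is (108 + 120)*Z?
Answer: 4332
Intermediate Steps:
Z = 19 (Z = 18 + 1 = 19)
(108 + 120)*Z = (108 + 120)*19 = 228*19 = 4332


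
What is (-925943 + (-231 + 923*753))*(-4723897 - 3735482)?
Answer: 1955427752745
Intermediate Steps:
(-925943 + (-231 + 923*753))*(-4723897 - 3735482) = (-925943 + (-231 + 695019))*(-8459379) = (-925943 + 694788)*(-8459379) = -231155*(-8459379) = 1955427752745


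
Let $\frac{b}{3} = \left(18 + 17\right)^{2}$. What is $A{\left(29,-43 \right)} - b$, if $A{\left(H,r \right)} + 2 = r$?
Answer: $-3720$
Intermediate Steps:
$b = 3675$ ($b = 3 \left(18 + 17\right)^{2} = 3 \cdot 35^{2} = 3 \cdot 1225 = 3675$)
$A{\left(H,r \right)} = -2 + r$
$A{\left(29,-43 \right)} - b = \left(-2 - 43\right) - 3675 = -45 - 3675 = -3720$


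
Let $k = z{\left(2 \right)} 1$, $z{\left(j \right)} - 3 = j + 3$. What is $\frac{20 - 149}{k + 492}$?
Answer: $- \frac{129}{500} \approx -0.258$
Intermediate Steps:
$z{\left(j \right)} = 6 + j$ ($z{\left(j \right)} = 3 + \left(j + 3\right) = 3 + \left(3 + j\right) = 6 + j$)
$k = 8$ ($k = \left(6 + 2\right) 1 = 8 \cdot 1 = 8$)
$\frac{20 - 149}{k + 492} = \frac{20 - 149}{8 + 492} = - \frac{129}{500}$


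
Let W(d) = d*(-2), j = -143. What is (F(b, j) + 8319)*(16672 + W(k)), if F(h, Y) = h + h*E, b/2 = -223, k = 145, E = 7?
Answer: 77830882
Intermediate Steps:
b = -446 (b = 2*(-223) = -446)
W(d) = -2*d
F(h, Y) = 8*h (F(h, Y) = h + h*7 = h + 7*h = 8*h)
(F(b, j) + 8319)*(16672 + W(k)) = (8*(-446) + 8319)*(16672 - 2*145) = (-3568 + 8319)*(16672 - 290) = 4751*16382 = 77830882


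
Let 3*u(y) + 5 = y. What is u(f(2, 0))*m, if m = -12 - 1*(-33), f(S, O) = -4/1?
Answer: -63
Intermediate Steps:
f(S, O) = -4 (f(S, O) = -4*1 = -4)
u(y) = -5/3 + y/3
m = 21 (m = -12 + 33 = 21)
u(f(2, 0))*m = (-5/3 + (⅓)*(-4))*21 = (-5/3 - 4/3)*21 = -3*21 = -63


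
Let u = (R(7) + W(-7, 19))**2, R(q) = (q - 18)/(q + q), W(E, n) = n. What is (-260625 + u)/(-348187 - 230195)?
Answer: 17005825/37787624 ≈ 0.45004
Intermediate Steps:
R(q) = (-18 + q)/(2*q) (R(q) = (-18 + q)/((2*q)) = (-18 + q)*(1/(2*q)) = (-18 + q)/(2*q))
u = 65025/196 (u = ((1/2)*(-18 + 7)/7 + 19)**2 = ((1/2)*(1/7)*(-11) + 19)**2 = (-11/14 + 19)**2 = (255/14)**2 = 65025/196 ≈ 331.76)
(-260625 + u)/(-348187 - 230195) = (-260625 + 65025/196)/(-348187 - 230195) = -51017475/196/(-578382) = -51017475/196*(-1/578382) = 17005825/37787624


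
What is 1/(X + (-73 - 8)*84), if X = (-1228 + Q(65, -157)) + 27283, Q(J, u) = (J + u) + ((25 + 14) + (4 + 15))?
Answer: 1/19217 ≈ 5.2037e-5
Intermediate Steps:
Q(J, u) = 58 + J + u (Q(J, u) = (J + u) + (39 + 19) = (J + u) + 58 = 58 + J + u)
X = 26021 (X = (-1228 + (58 + 65 - 157)) + 27283 = (-1228 - 34) + 27283 = -1262 + 27283 = 26021)
1/(X + (-73 - 8)*84) = 1/(26021 + (-73 - 8)*84) = 1/(26021 - 81*84) = 1/(26021 - 6804) = 1/19217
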